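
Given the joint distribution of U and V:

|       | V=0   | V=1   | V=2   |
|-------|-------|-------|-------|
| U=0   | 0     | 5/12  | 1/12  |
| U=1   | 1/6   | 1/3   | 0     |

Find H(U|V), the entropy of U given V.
Marginal P(V) (column sums):
  P(V=0) = 0 + 1/6 = 1/6
  P(V=1) = 5/12 + 1/3 = 3/4
  P(V=2) = 1/12 + 0 = 1/12

H(U|V) = -Σ P(U,V)·log₂ P(U|V), where P(U|V) = P(U,V) / P(V)
  (cells with P(U,V) = 0 contribute 0)
  (U=0,V=1): P(U|V) = (5/12)/(3/4) = 5/9;  -(5/12)·log₂(5/9) = 0.3533
  (U=0,V=2): P(U|V) = (1/12)/(1/12) = 1;  -(1/12)·log₂(1) = 0.0000
  (U=1,V=0): P(U|V) = (1/6)/(1/6) = 1;  -(1/6)·log₂(1) = 0.0000
  (U=1,V=1): P(U|V) = (1/3)/(3/4) = 4/9;  -(1/3)·log₂(4/9) = 0.3900
H(U|V) = 0.3533 + 0.0000 + 0.0000 + 0.3900
  = 0.7433 bits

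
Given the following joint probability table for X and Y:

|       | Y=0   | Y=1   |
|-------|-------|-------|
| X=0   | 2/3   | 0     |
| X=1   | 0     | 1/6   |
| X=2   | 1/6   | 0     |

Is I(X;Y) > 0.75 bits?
Marginal P(X) (row sums):
  P(X=0) = 2/3 + 0 = 2/3
  P(X=1) = 0 + 1/6 = 1/6
  P(X=2) = 1/6 + 0 = 1/6
Marginal P(Y) (column sums):
  P(Y=0) = 2/3 + 0 + 1/6 = 5/6
  P(Y=1) = 0 + 1/6 + 0 = 1/6

H(X) = -[(2/3)·log₂(2/3) + (1/6)·log₂(1/6) + (1/6)·log₂(1/6)]
  = 0.3900 + 0.4308 + 0.4308
  = 1.2516 bits
H(Y) = -[(5/6)·log₂(5/6) + (1/6)·log₂(1/6)]
  = 0.2192 + 0.4308
  = 0.6500 bits
H(X,Y) = -[(2/3)·log₂(2/3) + (1/6)·log₂(1/6) + (1/6)·log₂(1/6)]
  = 0.3900 + 0.4308 + 0.4308
  = 1.2516 bits

I(X;Y) = H(X) + H(Y) - H(X,Y)
  = 1.2516 + 0.6500 - 1.2516
  = 0.6500 bits

No. I(X;Y) = 0.6500 bits, which is ≤ 0.75 bits.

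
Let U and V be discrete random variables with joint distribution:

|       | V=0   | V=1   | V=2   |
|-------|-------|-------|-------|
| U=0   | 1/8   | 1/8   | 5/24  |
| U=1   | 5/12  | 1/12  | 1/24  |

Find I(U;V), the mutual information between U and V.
Marginal P(U) (row sums):
  P(U=0) = 1/8 + 1/8 + 5/24 = 11/24
  P(U=1) = 5/12 + 1/12 + 1/24 = 13/24
Marginal P(V) (column sums):
  P(V=0) = 1/8 + 5/12 = 13/24
  P(V=1) = 1/8 + 1/12 = 5/24
  P(V=2) = 5/24 + 1/24 = 1/4

H(U) = -[(11/24)·log₂(11/24) + (13/24)·log₂(13/24)]
  = 0.5159 + 0.4791
  = 0.9950 bits
H(V) = -[(13/24)·log₂(13/24) + (5/24)·log₂(5/24) + (1/4)·log₂(1/4)]
  = 0.4791 + 0.4715 + 0.5000
  = 1.4506 bits
H(U,V) = -[(1/8)·log₂(1/8) + (1/8)·log₂(1/8) + (5/24)·log₂(5/24) + (5/12)·log₂(5/12) + (1/12)·log₂(1/12) + (1/24)·log₂(1/24)]
  = 0.3750 + 0.3750 + 0.4715 + 0.5263 + 0.2987 + 0.1910
  = 2.2375 bits

I(U;V) = H(U) + H(V) - H(U,V)
  = 0.9950 + 1.4506 - 2.2375
  = 0.2081 bits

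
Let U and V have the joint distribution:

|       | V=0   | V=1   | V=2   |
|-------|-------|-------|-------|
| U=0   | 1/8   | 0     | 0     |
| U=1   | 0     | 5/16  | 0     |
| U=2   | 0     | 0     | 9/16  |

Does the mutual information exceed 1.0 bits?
Marginal P(U) (row sums):
  P(U=0) = 1/8 + 0 + 0 = 1/8
  P(U=1) = 0 + 5/16 + 0 = 5/16
  P(U=2) = 0 + 0 + 9/16 = 9/16
Marginal P(V) (column sums):
  P(V=0) = 1/8 + 0 + 0 = 1/8
  P(V=1) = 0 + 5/16 + 0 = 5/16
  P(V=2) = 0 + 0 + 9/16 = 9/16

H(U) = -[(1/8)·log₂(1/8) + (5/16)·log₂(5/16) + (9/16)·log₂(9/16)]
  = 0.3750 + 0.5244 + 0.4669
  = 1.3663 bits
H(V) = -[(1/8)·log₂(1/8) + (5/16)·log₂(5/16) + (9/16)·log₂(9/16)]
  = 0.3750 + 0.5244 + 0.4669
  = 1.3663 bits
H(U,V) = -[(1/8)·log₂(1/8) + (5/16)·log₂(5/16) + (9/16)·log₂(9/16)]
  = 0.3750 + 0.5244 + 0.4669
  = 1.3663 bits

I(U;V) = H(U) + H(V) - H(U,V)
  = 1.3663 + 1.3663 - 1.3663
  = 1.3663 bits

Yes. I(U;V) = 1.3663 bits, which is > 1.0 bits.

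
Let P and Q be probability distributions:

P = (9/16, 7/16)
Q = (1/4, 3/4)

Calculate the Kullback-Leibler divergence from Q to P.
D(P||Q) = Σ P(i) log₂(P(i)/Q(i))
  i=0: (9/16) × log₂((9/16)/(1/4)) = (9/16) × log₂(9/4) = 0.6581
  i=1: (7/16) × log₂((7/16)/(3/4)) = (7/16) × log₂(7/12) = -0.3402
D(P||Q) = 0.6581 - 0.3402
  = 0.3179 bits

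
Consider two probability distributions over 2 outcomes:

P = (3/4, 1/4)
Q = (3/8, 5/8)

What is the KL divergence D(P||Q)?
D(P||Q) = Σ P(i) log₂(P(i)/Q(i))
  i=0: (3/4) × log₂((3/4)/(3/8)) = (3/4) × log₂(2) = 0.7500
  i=1: (1/4) × log₂((1/4)/(5/8)) = (1/4) × log₂(2/5) = -0.3305
D(P||Q) = 0.7500 - 0.3305
  = 0.4195 bits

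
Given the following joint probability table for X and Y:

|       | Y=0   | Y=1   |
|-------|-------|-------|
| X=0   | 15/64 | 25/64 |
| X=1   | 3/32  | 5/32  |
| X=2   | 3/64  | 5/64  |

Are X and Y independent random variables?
Marginal P(X) (row sums):
  P(X=0) = 15/64 + 25/64 = 5/8
  P(X=1) = 3/32 + 5/32 = 1/4
  P(X=2) = 3/64 + 5/64 = 1/8
Marginal P(Y) (column sums):
  P(Y=0) = 15/64 + 3/32 + 3/64 = 3/8
  P(Y=1) = 25/64 + 5/32 + 5/64 = 5/8

X and Y are independent iff P(X=i,Y=j) = P(X=i)·P(Y=j) for every cell.
  P(X=0)·P(Y=0) = 5/8 × 3/8 = 15/64 = P(X=0,Y=0) ✓
  P(X=0)·P(Y=1) = 5/8 × 5/8 = 25/64 = P(X=0,Y=1) ✓
  P(X=1)·P(Y=0) = 1/4 × 3/8 = 3/32 = P(X=1,Y=0) ✓
  P(X=1)·P(Y=1) = 1/4 × 5/8 = 5/32 = P(X=1,Y=1) ✓
  P(X=2)·P(Y=0) = 1/8 × 3/8 = 3/64 = P(X=2,Y=0) ✓
  P(X=2)·P(Y=1) = 1/8 × 5/8 = 5/64 = P(X=2,Y=1) ✓

Yes, X and Y are independent: every cell factors, so I(X;Y) = 0 bits.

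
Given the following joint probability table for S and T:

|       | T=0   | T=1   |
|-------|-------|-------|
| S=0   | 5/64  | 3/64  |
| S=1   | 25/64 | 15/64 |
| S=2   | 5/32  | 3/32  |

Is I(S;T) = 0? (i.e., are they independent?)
Marginal P(S) (row sums):
  P(S=0) = 5/64 + 3/64 = 1/8
  P(S=1) = 25/64 + 15/64 = 5/8
  P(S=2) = 5/32 + 3/32 = 1/4
Marginal P(T) (column sums):
  P(T=0) = 5/64 + 25/64 + 5/32 = 5/8
  P(T=1) = 3/64 + 15/64 + 3/32 = 3/8

S and T are independent iff P(S=i,T=j) = P(S=i)·P(T=j) for every cell.
  P(S=0)·P(T=0) = 1/8 × 5/8 = 5/64 = P(S=0,T=0) ✓
  P(S=0)·P(T=1) = 1/8 × 3/8 = 3/64 = P(S=0,T=1) ✓
  P(S=1)·P(T=0) = 5/8 × 5/8 = 25/64 = P(S=1,T=0) ✓
  P(S=1)·P(T=1) = 5/8 × 3/8 = 15/64 = P(S=1,T=1) ✓
  P(S=2)·P(T=0) = 1/4 × 5/8 = 5/32 = P(S=2,T=0) ✓
  P(S=2)·P(T=1) = 1/4 × 3/8 = 3/32 = P(S=2,T=1) ✓

Yes, S and T are independent: every cell factors, so I(S;T) = 0 bits.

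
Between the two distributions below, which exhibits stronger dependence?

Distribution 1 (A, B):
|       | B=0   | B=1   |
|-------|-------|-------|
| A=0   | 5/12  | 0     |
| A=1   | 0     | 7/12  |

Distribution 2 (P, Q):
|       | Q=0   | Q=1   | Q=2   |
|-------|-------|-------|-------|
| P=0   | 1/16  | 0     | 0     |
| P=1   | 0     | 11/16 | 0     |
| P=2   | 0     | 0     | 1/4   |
Distribution 1 (A, B):
Marginal P(A) (row sums):
  P(A=0) = 5/12 + 0 = 5/12
  P(A=1) = 0 + 7/12 = 7/12
Marginal P(B) (column sums):
  P(B=0) = 5/12 + 0 = 5/12
  P(B=1) = 0 + 7/12 = 7/12

H(A) = -[(5/12)·log₂(5/12) + (7/12)·log₂(7/12)]
  = 0.5263 + 0.4536
  = 0.9799 bits
H(B) = -[(5/12)·log₂(5/12) + (7/12)·log₂(7/12)]
  = 0.5263 + 0.4536
  = 0.9799 bits
H(A,B) = -[(5/12)·log₂(5/12) + (7/12)·log₂(7/12)]
  = 0.5263 + 0.4536
  = 0.9799 bits

I(A;B) = H(A) + H(B) - H(A,B)
  = 0.9799 + 0.9799 - 0.9799
  = 0.9799 bits

Distribution 2 (P, Q):
Marginal P(P) (row sums):
  P(P=0) = 1/16 + 0 + 0 = 1/16
  P(P=1) = 0 + 11/16 + 0 = 11/16
  P(P=2) = 0 + 0 + 1/4 = 1/4
Marginal P(Q) (column sums):
  P(Q=0) = 1/16 + 0 + 0 = 1/16
  P(Q=1) = 0 + 11/16 + 0 = 11/16
  P(Q=2) = 0 + 0 + 1/4 = 1/4

H(P) = -[(1/16)·log₂(1/16) + (11/16)·log₂(11/16) + (1/4)·log₂(1/4)]
  = 0.2500 + 0.3716 + 0.5000
  = 1.1216 bits
H(Q) = -[(1/16)·log₂(1/16) + (11/16)·log₂(11/16) + (1/4)·log₂(1/4)]
  = 0.2500 + 0.3716 + 0.5000
  = 1.1216 bits
H(P,Q) = -[(1/16)·log₂(1/16) + (11/16)·log₂(11/16) + (1/4)·log₂(1/4)]
  = 0.2500 + 0.3716 + 0.5000
  = 1.1216 bits

I(P;Q) = H(P) + H(Q) - H(P,Q)
  = 1.1216 + 1.1216 - 1.1216
  = 1.1216 bits

I(P;Q) = 1.1216 bits > I(A;B) = 0.9799 bits, so (P, Q) has the higher mutual information (stronger dependence).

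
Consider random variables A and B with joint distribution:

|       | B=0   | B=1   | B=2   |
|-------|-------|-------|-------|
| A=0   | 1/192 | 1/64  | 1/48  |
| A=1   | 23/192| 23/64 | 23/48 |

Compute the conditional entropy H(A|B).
Marginal P(B) (column sums):
  P(B=0) = 1/192 + 23/192 = 1/8
  P(B=1) = 1/64 + 23/64 = 3/8
  P(B=2) = 1/48 + 23/48 = 1/2

H(A|B) = -Σ P(A,B)·log₂ P(A|B), where P(A|B) = P(A,B) / P(B)
  (A=0,B=0): P(A|B) = (1/192)/(1/8) = 1/24;  -(1/192)·log₂(1/24) = 0.0239
  (A=0,B=1): P(A|B) = (1/64)/(3/8) = 1/24;  -(1/64)·log₂(1/24) = 0.0716
  (A=0,B=2): P(A|B) = (1/48)/(1/2) = 1/24;  -(1/48)·log₂(1/24) = 0.0955
  (A=1,B=0): P(A|B) = (23/192)/(1/8) = 23/24;  -(23/192)·log₂(23/24) = 0.0074
  (A=1,B=1): P(A|B) = (23/64)/(3/8) = 23/24;  -(23/64)·log₂(23/24) = 0.0221
  (A=1,B=2): P(A|B) = (23/48)/(1/2) = 23/24;  -(23/48)·log₂(23/24) = 0.0294
H(A|B) = 0.0239 + 0.0716 + 0.0955 + 0.0074 + 0.0221 + 0.0294
  = 0.2499 bits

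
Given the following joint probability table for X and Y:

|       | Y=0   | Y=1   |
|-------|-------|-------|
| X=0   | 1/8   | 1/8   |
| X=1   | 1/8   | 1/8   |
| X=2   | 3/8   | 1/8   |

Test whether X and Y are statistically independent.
Marginal P(X) (row sums):
  P(X=0) = 1/8 + 1/8 = 1/4
  P(X=1) = 1/8 + 1/8 = 1/4
  P(X=2) = 3/8 + 1/8 = 1/2
Marginal P(Y) (column sums):
  P(Y=0) = 1/8 + 1/8 + 3/8 = 5/8
  P(Y=1) = 1/8 + 1/8 + 1/8 = 3/8

X and Y are independent iff P(X=i,Y=j) = P(X=i)·P(Y=j) for every cell.
  P(X=0)·P(Y=0) = 1/4 × 5/8 = 5/32, but P(X=0,Y=0) = 1/8 ✗

No, X and Y are not independent. Quantitatively, I(X;Y) > 0:

H(X) = -[(1/4)·log₂(1/4) + (1/4)·log₂(1/4) + (1/2)·log₂(1/2)]
  = 0.5000 + 0.5000 + 0.5000
  = 1.5000 bits
H(Y) = -[(5/8)·log₂(5/8) + (3/8)·log₂(3/8)]
  = 0.4238 + 0.5306
  = 0.9544 bits
H(X,Y) = -[(1/8)·log₂(1/8) + (1/8)·log₂(1/8) + (1/8)·log₂(1/8) + (1/8)·log₂(1/8) + (3/8)·log₂(3/8) + (1/8)·log₂(1/8)]
  = 0.3750 + 0.3750 + 0.3750 + 0.3750 + 0.5306 + 0.3750
  = 2.4056 bits
I(X;Y) = H(X) + H(Y) - H(X,Y) = 1.5000 + 0.9544 - 2.4056 = 0.0488 bits > 0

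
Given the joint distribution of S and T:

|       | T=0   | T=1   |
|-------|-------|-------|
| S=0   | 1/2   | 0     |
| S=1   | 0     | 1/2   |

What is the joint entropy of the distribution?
H(S,T) = -Σ P(S,T) log₂ P(S,T), summed over the non-zero cells:
H(S,T) = -[(1/2)·log₂(1/2) + (1/2)·log₂(1/2)]
  = 0.5000 + 0.5000
  = 1.0000 bits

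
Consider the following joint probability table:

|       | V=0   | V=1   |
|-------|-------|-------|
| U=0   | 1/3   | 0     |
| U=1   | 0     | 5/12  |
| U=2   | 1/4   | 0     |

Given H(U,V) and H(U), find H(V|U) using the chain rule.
From the chain rule: H(U,V) = H(U) + H(V|U)
Therefore: H(V|U) = H(U,V) - H(U)

H(U,V) = -[(1/3)·log₂(1/3) + (5/12)·log₂(5/12) + (1/4)·log₂(1/4)]
  = 0.5283 + 0.5263 + 0.5000
  = 1.5546 bits
Marginal P(U) (row sums):
  P(U=0) = 1/3 + 0 = 1/3
  P(U=1) = 0 + 5/12 = 5/12
  P(U=2) = 1/4 + 0 = 1/4
H(U) = -[(1/3)·log₂(1/3) + (5/12)·log₂(5/12) + (1/4)·log₂(1/4)]
  = 0.5283 + 0.5263 + 0.5000
  = 1.5546 bits

H(V|U) = 1.5546 - 1.5546 = 0.0000 bits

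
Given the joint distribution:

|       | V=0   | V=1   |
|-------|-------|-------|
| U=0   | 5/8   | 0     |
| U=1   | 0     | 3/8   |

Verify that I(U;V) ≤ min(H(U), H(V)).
Marginal P(U) (row sums):
  P(U=0) = 5/8 + 0 = 5/8
  P(U=1) = 0 + 3/8 = 3/8
Marginal P(V) (column sums):
  P(V=0) = 5/8 + 0 = 5/8
  P(V=1) = 0 + 3/8 = 3/8

H(U) = -[(5/8)·log₂(5/8) + (3/8)·log₂(3/8)]
  = 0.4238 + 0.5306
  = 0.9544 bits
H(V) = -[(5/8)·log₂(5/8) + (3/8)·log₂(3/8)]
  = 0.4238 + 0.5306
  = 0.9544 bits
H(U,V) = -[(5/8)·log₂(5/8) + (3/8)·log₂(3/8)]
  = 0.4238 + 0.5306
  = 0.9544 bits

I(U;V) = H(U) + H(V) - H(U,V)
  = 0.9544 + 0.9544 - 0.9544
  = 0.9544 bits

min(H(U), H(V)) = min(0.9544, 0.9544) = 0.9544 bits
Since 0.9544 ≤ 0.9544, the bound is satisfied ✓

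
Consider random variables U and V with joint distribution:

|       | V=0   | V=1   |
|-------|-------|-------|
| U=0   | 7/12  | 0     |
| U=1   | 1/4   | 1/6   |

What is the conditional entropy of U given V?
Marginal P(V) (column sums):
  P(V=0) = 7/12 + 1/4 = 5/6
  P(V=1) = 0 + 1/6 = 1/6

H(U|V) = -Σ P(U,V)·log₂ P(U|V), where P(U|V) = P(U,V) / P(V)
  (cells with P(U,V) = 0 contribute 0)
  (U=0,V=0): P(U|V) = (7/12)/(5/6) = 7/10;  -(7/12)·log₂(7/10) = 0.3002
  (U=1,V=0): P(U|V) = (1/4)/(5/6) = 3/10;  -(1/4)·log₂(3/10) = 0.4342
  (U=1,V=1): P(U|V) = (1/6)/(1/6) = 1;  -(1/6)·log₂(1) = 0.0000
H(U|V) = 0.3002 + 0.4342 + 0.0000
  = 0.7344 bits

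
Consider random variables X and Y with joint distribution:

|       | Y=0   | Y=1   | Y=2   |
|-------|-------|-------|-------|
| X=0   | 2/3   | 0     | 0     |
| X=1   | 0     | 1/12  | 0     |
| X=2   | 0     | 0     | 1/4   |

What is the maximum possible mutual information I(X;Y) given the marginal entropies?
The upper bound on mutual information is I(X;Y) ≤ min(H(X), H(Y)).

Marginal P(X) (row sums):
  P(X=0) = 2/3 + 0 + 0 = 2/3
  P(X=1) = 0 + 1/12 + 0 = 1/12
  P(X=2) = 0 + 0 + 1/4 = 1/4
Marginal P(Y) (column sums):
  P(Y=0) = 2/3 + 0 + 0 = 2/3
  P(Y=1) = 0 + 1/12 + 0 = 1/12
  P(Y=2) = 0 + 0 + 1/4 = 1/4

H(X) = -[(2/3)·log₂(2/3) + (1/12)·log₂(1/12) + (1/4)·log₂(1/4)]
  = 0.3900 + 0.2987 + 0.5000
  = 1.1887 bits
H(Y) = -[(2/3)·log₂(2/3) + (1/12)·log₂(1/12) + (1/4)·log₂(1/4)]
  = 0.3900 + 0.2987 + 0.5000
  = 1.1887 bits

Maximum possible I(X;Y) = min(1.1887, 1.1887) = 1.1887 bits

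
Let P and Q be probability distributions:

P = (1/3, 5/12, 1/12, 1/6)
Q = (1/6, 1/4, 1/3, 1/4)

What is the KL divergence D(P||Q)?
D(P||Q) = Σ P(i) log₂(P(i)/Q(i))
  i=0: (1/3) × log₂((1/3)/(1/6)) = (1/3) × log₂(2) = 0.3333
  i=1: (5/12) × log₂((5/12)/(1/4)) = (5/12) × log₂(5/3) = 0.3071
  i=2: (1/12) × log₂((1/12)/(1/3)) = (1/12) × log₂(1/4) = -0.1667
  i=3: (1/6) × log₂((1/6)/(1/4)) = (1/6) × log₂(2/3) = -0.0975
D(P||Q) = 0.3333 + 0.3071 - 0.1667 - 0.0975
  = 0.3762 bits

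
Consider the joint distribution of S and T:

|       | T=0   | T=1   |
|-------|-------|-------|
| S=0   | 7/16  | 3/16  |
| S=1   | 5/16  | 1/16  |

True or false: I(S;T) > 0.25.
Marginal P(S) (row sums):
  P(S=0) = 7/16 + 3/16 = 5/8
  P(S=1) = 5/16 + 1/16 = 3/8
Marginal P(T) (column sums):
  P(T=0) = 7/16 + 5/16 = 3/4
  P(T=1) = 3/16 + 1/16 = 1/4

H(S) = -[(5/8)·log₂(5/8) + (3/8)·log₂(3/8)]
  = 0.4238 + 0.5306
  = 0.9544 bits
H(T) = -[(3/4)·log₂(3/4) + (1/4)·log₂(1/4)]
  = 0.3113 + 0.5000
  = 0.8113 bits
H(S,T) = -[(7/16)·log₂(7/16) + (3/16)·log₂(3/16) + (5/16)·log₂(5/16) + (1/16)·log₂(1/16)]
  = 0.5218 + 0.4528 + 0.5244 + 0.2500
  = 1.7490 bits

I(S;T) = H(S) + H(T) - H(S,T)
  = 0.9544 + 0.8113 - 1.7490
  = 0.0167 bits

False. I(S;T) = 0.0167 bits, which is ≤ 0.25 bits.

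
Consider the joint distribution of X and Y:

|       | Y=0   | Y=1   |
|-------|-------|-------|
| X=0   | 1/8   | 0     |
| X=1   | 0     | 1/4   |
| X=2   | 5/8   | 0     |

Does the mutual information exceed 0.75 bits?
Marginal P(X) (row sums):
  P(X=0) = 1/8 + 0 = 1/8
  P(X=1) = 0 + 1/4 = 1/4
  P(X=2) = 5/8 + 0 = 5/8
Marginal P(Y) (column sums):
  P(Y=0) = 1/8 + 0 + 5/8 = 3/4
  P(Y=1) = 0 + 1/4 + 0 = 1/4

H(X) = -[(1/8)·log₂(1/8) + (1/4)·log₂(1/4) + (5/8)·log₂(5/8)]
  = 0.3750 + 0.5000 + 0.4238
  = 1.2988 bits
H(Y) = -[(3/4)·log₂(3/4) + (1/4)·log₂(1/4)]
  = 0.3113 + 0.5000
  = 0.8113 bits
H(X,Y) = -[(1/8)·log₂(1/8) + (1/4)·log₂(1/4) + (5/8)·log₂(5/8)]
  = 0.3750 + 0.5000 + 0.4238
  = 1.2988 bits

I(X;Y) = H(X) + H(Y) - H(X,Y)
  = 1.2988 + 0.8113 - 1.2988
  = 0.8113 bits

Yes. I(X;Y) = 0.8113 bits, which is > 0.75 bits.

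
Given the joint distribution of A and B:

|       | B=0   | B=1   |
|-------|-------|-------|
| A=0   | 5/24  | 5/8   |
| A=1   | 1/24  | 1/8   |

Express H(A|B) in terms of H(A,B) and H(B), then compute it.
H(A|B) = H(A,B) - H(B)

Marginal P(B) (column sums):
  P(B=0) = 5/24 + 1/24 = 1/4
  P(B=1) = 5/8 + 1/8 = 3/4

H(A,B) = -[(5/24)·log₂(5/24) + (5/8)·log₂(5/8) + (1/24)·log₂(1/24) + (1/8)·log₂(1/8)]
  = 0.4715 + 0.4238 + 0.1910 + 0.3750
  = 1.4613 bits
H(B) = -[(1/4)·log₂(1/4) + (3/4)·log₂(3/4)]
  = 0.5000 + 0.3113
  = 0.8113 bits

H(A|B) = 1.4613 - 0.8113 = 0.6500 bits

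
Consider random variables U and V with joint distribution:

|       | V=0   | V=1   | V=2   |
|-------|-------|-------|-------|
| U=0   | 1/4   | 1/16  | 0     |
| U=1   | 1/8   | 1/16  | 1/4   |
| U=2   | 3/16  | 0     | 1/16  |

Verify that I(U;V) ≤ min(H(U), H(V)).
Marginal P(U) (row sums):
  P(U=0) = 1/4 + 1/16 + 0 = 5/16
  P(U=1) = 1/8 + 1/16 + 1/4 = 7/16
  P(U=2) = 3/16 + 0 + 1/16 = 1/4
Marginal P(V) (column sums):
  P(V=0) = 1/4 + 1/8 + 3/16 = 9/16
  P(V=1) = 1/16 + 1/16 + 0 = 1/8
  P(V=2) = 0 + 1/4 + 1/16 = 5/16

H(U) = -[(5/16)·log₂(5/16) + (7/16)·log₂(7/16) + (1/4)·log₂(1/4)]
  = 0.5244 + 0.5218 + 0.5000
  = 1.5462 bits
H(V) = -[(9/16)·log₂(9/16) + (1/8)·log₂(1/8) + (5/16)·log₂(5/16)]
  = 0.4669 + 0.3750 + 0.5244
  = 1.3663 bits
H(U,V) = -[(1/4)·log₂(1/4) + (1/16)·log₂(1/16) + (1/8)·log₂(1/8) + (1/16)·log₂(1/16) + (1/4)·log₂(1/4) + (3/16)·log₂(3/16) + (1/16)·log₂(1/16)]
  = 0.5000 + 0.2500 + 0.3750 + 0.2500 + 0.5000 + 0.4528 + 0.2500
  = 2.5778 bits

I(U;V) = H(U) + H(V) - H(U,V)
  = 1.5462 + 1.3663 - 2.5778
  = 0.3347 bits

min(H(U), H(V)) = min(1.5462, 1.3663) = 1.3663 bits
Since 0.3347 ≤ 1.3663, the bound is satisfied ✓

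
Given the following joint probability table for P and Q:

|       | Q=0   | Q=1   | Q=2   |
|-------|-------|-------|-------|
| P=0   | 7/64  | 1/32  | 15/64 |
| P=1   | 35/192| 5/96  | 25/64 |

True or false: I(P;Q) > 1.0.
Marginal P(P) (row sums):
  P(P=0) = 7/64 + 1/32 + 15/64 = 3/8
  P(P=1) = 35/192 + 5/96 + 25/64 = 5/8
Marginal P(Q) (column sums):
  P(Q=0) = 7/64 + 35/192 = 7/24
  P(Q=1) = 1/32 + 5/96 = 1/12
  P(Q=2) = 15/64 + 25/64 = 5/8

H(P) = -[(3/8)·log₂(3/8) + (5/8)·log₂(5/8)]
  = 0.5306 + 0.4238
  = 0.9544 bits
H(Q) = -[(7/24)·log₂(7/24) + (1/12)·log₂(1/12) + (5/8)·log₂(5/8)]
  = 0.5185 + 0.2987 + 0.4238
  = 1.2410 bits
H(P,Q) = -[(7/64)·log₂(7/64) + (1/32)·log₂(1/32) + (15/64)·log₂(15/64) + (35/192)·log₂(35/192) + (5/96)·log₂(5/96) + (25/64)·log₂(25/64)]
  = 0.3492 + 0.1563 + 0.4906 + 0.4476 + 0.2220 + 0.5297
  = 2.1954 bits

I(P;Q) = H(P) + H(Q) - H(P,Q)
  = 0.9544 + 1.2410 - 2.1954
  = 0.0000 bits

False. I(P;Q) = 0.0000 bits, which is ≤ 1.0 bits.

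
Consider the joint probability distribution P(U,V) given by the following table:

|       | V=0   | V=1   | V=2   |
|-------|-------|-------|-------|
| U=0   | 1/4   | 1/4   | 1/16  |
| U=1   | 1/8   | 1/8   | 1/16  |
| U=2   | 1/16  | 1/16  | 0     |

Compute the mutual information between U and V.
Marginal P(U) (row sums):
  P(U=0) = 1/4 + 1/4 + 1/16 = 9/16
  P(U=1) = 1/8 + 1/8 + 1/16 = 5/16
  P(U=2) = 1/16 + 1/16 + 0 = 1/8
Marginal P(V) (column sums):
  P(V=0) = 1/4 + 1/8 + 1/16 = 7/16
  P(V=1) = 1/4 + 1/8 + 1/16 = 7/16
  P(V=2) = 1/16 + 1/16 + 0 = 1/8

H(U) = -[(9/16)·log₂(9/16) + (5/16)·log₂(5/16) + (1/8)·log₂(1/8)]
  = 0.4669 + 0.5244 + 0.3750
  = 1.3663 bits
H(V) = -[(7/16)·log₂(7/16) + (7/16)·log₂(7/16) + (1/8)·log₂(1/8)]
  = 0.5218 + 0.5218 + 0.3750
  = 1.4186 bits
H(U,V) = -[(1/4)·log₂(1/4) + (1/4)·log₂(1/4) + (1/16)·log₂(1/16) + (1/8)·log₂(1/8) + (1/8)·log₂(1/8) + (1/16)·log₂(1/16) + (1/16)·log₂(1/16) + (1/16)·log₂(1/16)]
  = 0.5000 + 0.5000 + 0.2500 + 0.3750 + 0.3750 + 0.2500 + 0.2500 + 0.2500
  = 2.7500 bits

I(U;V) = H(U) + H(V) - H(U,V)
  = 1.3663 + 1.4186 - 2.7500
  = 0.0349 bits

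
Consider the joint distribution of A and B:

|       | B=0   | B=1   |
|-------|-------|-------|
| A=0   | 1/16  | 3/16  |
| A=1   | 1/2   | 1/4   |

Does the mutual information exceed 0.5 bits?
Marginal P(A) (row sums):
  P(A=0) = 1/16 + 3/16 = 1/4
  P(A=1) = 1/2 + 1/4 = 3/4
Marginal P(B) (column sums):
  P(B=0) = 1/16 + 1/2 = 9/16
  P(B=1) = 3/16 + 1/4 = 7/16

H(A) = -[(1/4)·log₂(1/4) + (3/4)·log₂(3/4)]
  = 0.5000 + 0.3113
  = 0.8113 bits
H(B) = -[(9/16)·log₂(9/16) + (7/16)·log₂(7/16)]
  = 0.4669 + 0.5218
  = 0.9887 bits
H(A,B) = -[(1/16)·log₂(1/16) + (3/16)·log₂(3/16) + (1/2)·log₂(1/2) + (1/4)·log₂(1/4)]
  = 0.2500 + 0.4528 + 0.5000 + 0.5000
  = 1.7028 bits

I(A;B) = H(A) + H(B) - H(A,B)
  = 0.8113 + 0.9887 - 1.7028
  = 0.0972 bits

No. I(A;B) = 0.0972 bits, which is ≤ 0.5 bits.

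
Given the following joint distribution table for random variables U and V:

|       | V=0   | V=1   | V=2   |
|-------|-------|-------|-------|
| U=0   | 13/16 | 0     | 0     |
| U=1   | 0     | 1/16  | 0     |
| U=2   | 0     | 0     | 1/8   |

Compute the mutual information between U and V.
Marginal P(U) (row sums):
  P(U=0) = 13/16 + 0 + 0 = 13/16
  P(U=1) = 0 + 1/16 + 0 = 1/16
  P(U=2) = 0 + 0 + 1/8 = 1/8
Marginal P(V) (column sums):
  P(V=0) = 13/16 + 0 + 0 = 13/16
  P(V=1) = 0 + 1/16 + 0 = 1/16
  P(V=2) = 0 + 0 + 1/8 = 1/8

H(U) = -[(13/16)·log₂(13/16) + (1/16)·log₂(1/16) + (1/8)·log₂(1/8)]
  = 0.2434 + 0.2500 + 0.3750
  = 0.8684 bits
H(V) = -[(13/16)·log₂(13/16) + (1/16)·log₂(1/16) + (1/8)·log₂(1/8)]
  = 0.2434 + 0.2500 + 0.3750
  = 0.8684 bits
H(U,V) = -[(13/16)·log₂(13/16) + (1/16)·log₂(1/16) + (1/8)·log₂(1/8)]
  = 0.2434 + 0.2500 + 0.3750
  = 0.8684 bits

I(U;V) = H(U) + H(V) - H(U,V)
  = 0.8684 + 0.8684 - 0.8684
  = 0.8684 bits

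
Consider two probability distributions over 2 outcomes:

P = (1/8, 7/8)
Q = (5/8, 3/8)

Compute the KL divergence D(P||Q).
D(P||Q) = Σ P(i) log₂(P(i)/Q(i))
  i=0: (1/8) × log₂((1/8)/(5/8)) = (1/8) × log₂(1/5) = -0.2902
  i=1: (7/8) × log₂((7/8)/(3/8)) = (7/8) × log₂(7/3) = 1.0696
D(P||Q) = -0.2902 + 1.0696
  = 0.7794 bits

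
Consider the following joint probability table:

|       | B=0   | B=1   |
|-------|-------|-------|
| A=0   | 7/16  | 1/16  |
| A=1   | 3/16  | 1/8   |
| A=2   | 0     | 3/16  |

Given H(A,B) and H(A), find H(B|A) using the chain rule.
From the chain rule: H(A,B) = H(A) + H(B|A)
Therefore: H(B|A) = H(A,B) - H(A)

H(A,B) = -[(7/16)·log₂(7/16) + (1/16)·log₂(1/16) + (3/16)·log₂(3/16) + (1/8)·log₂(1/8) + (3/16)·log₂(3/16)]
  = 0.5218 + 0.2500 + 0.4528 + 0.3750 + 0.4528
  = 2.0524 bits
Marginal P(A) (row sums):
  P(A=0) = 7/16 + 1/16 = 1/2
  P(A=1) = 3/16 + 1/8 = 5/16
  P(A=2) = 0 + 3/16 = 3/16
H(A) = -[(1/2)·log₂(1/2) + (5/16)·log₂(5/16) + (3/16)·log₂(3/16)]
  = 0.5000 + 0.5244 + 0.4528
  = 1.4772 bits

H(B|A) = 2.0524 - 1.4772 = 0.5752 bits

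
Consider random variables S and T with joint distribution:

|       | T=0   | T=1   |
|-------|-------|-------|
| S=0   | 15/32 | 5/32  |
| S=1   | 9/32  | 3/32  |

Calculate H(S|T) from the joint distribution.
Marginal P(T) (column sums):
  P(T=0) = 15/32 + 9/32 = 3/4
  P(T=1) = 5/32 + 3/32 = 1/4

H(S|T) = -Σ P(S,T)·log₂ P(S|T), where P(S|T) = P(S,T) / P(T)
  (S=0,T=0): P(S|T) = (15/32)/(3/4) = 5/8;  -(15/32)·log₂(5/8) = 0.3178
  (S=0,T=1): P(S|T) = (5/32)/(1/4) = 5/8;  -(5/32)·log₂(5/8) = 0.1059
  (S=1,T=0): P(S|T) = (9/32)/(3/4) = 3/8;  -(9/32)·log₂(3/8) = 0.3980
  (S=1,T=1): P(S|T) = (3/32)/(1/4) = 3/8;  -(3/32)·log₂(3/8) = 0.1327
H(S|T) = 0.3178 + 0.1059 + 0.3980 + 0.1327
  = 0.9544 bits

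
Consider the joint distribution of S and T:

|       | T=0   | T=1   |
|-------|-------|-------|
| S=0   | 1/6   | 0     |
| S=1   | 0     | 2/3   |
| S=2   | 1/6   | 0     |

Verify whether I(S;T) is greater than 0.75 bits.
Marginal P(S) (row sums):
  P(S=0) = 1/6 + 0 = 1/6
  P(S=1) = 0 + 2/3 = 2/3
  P(S=2) = 1/6 + 0 = 1/6
Marginal P(T) (column sums):
  P(T=0) = 1/6 + 0 + 1/6 = 1/3
  P(T=1) = 0 + 2/3 + 0 = 2/3

H(S) = -[(1/6)·log₂(1/6) + (2/3)·log₂(2/3) + (1/6)·log₂(1/6)]
  = 0.4308 + 0.3900 + 0.4308
  = 1.2516 bits
H(T) = -[(1/3)·log₂(1/3) + (2/3)·log₂(2/3)]
  = 0.5283 + 0.3900
  = 0.9183 bits
H(S,T) = -[(1/6)·log₂(1/6) + (2/3)·log₂(2/3) + (1/6)·log₂(1/6)]
  = 0.4308 + 0.3900 + 0.4308
  = 1.2516 bits

I(S;T) = H(S) + H(T) - H(S,T)
  = 1.2516 + 0.9183 - 1.2516
  = 0.9183 bits

Yes. I(S;T) = 0.9183 bits, which is > 0.75 bits.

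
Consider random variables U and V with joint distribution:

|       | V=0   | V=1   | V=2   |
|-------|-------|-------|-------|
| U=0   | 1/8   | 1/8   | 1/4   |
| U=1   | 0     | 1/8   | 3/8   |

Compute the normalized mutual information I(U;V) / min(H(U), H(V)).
Marginal P(U) (row sums):
  P(U=0) = 1/8 + 1/8 + 1/4 = 1/2
  P(U=1) = 0 + 1/8 + 3/8 = 1/2
Marginal P(V) (column sums):
  P(V=0) = 1/8 + 0 = 1/8
  P(V=1) = 1/8 + 1/8 = 1/4
  P(V=2) = 1/4 + 3/8 = 5/8

H(U) = -[(1/2)·log₂(1/2) + (1/2)·log₂(1/2)]
  = 0.5000 + 0.5000
  = 1.0000 bits
H(V) = -[(1/8)·log₂(1/8) + (1/4)·log₂(1/4) + (5/8)·log₂(5/8)]
  = 0.3750 + 0.5000 + 0.4238
  = 1.2988 bits
H(U,V) = -[(1/8)·log₂(1/8) + (1/8)·log₂(1/8) + (1/4)·log₂(1/4) + (1/8)·log₂(1/8) + (3/8)·log₂(3/8)]
  = 0.3750 + 0.3750 + 0.5000 + 0.3750 + 0.5306
  = 2.1556 bits

I(U;V) = H(U) + H(V) - H(U,V)
  = 1.0000 + 1.2988 - 2.1556
  = 0.1432 bits

min(H(U), H(V)) = min(1.0000, 1.2988) = 1.0000 bits
Normalized MI = 0.1432 / 1.0000 = 0.1432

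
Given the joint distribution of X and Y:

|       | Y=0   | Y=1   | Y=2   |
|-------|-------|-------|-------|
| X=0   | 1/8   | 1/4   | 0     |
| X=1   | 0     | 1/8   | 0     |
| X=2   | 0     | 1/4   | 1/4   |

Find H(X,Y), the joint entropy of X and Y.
H(X,Y) = -Σ P(X,Y) log₂ P(X,Y), summed over the non-zero cells:
H(X,Y) = -[(1/8)·log₂(1/8) + (1/4)·log₂(1/4) + (1/8)·log₂(1/8) + (1/4)·log₂(1/4) + (1/4)·log₂(1/4)]
  = 0.3750 + 0.5000 + 0.3750 + 0.5000 + 0.5000
  = 2.2500 bits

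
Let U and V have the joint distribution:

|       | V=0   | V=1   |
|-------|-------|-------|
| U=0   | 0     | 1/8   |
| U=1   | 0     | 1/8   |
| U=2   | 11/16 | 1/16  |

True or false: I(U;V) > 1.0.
Marginal P(U) (row sums):
  P(U=0) = 0 + 1/8 = 1/8
  P(U=1) = 0 + 1/8 = 1/8
  P(U=2) = 11/16 + 1/16 = 3/4
Marginal P(V) (column sums):
  P(V=0) = 0 + 0 + 11/16 = 11/16
  P(V=1) = 1/8 + 1/8 + 1/16 = 5/16

H(U) = -[(1/8)·log₂(1/8) + (1/8)·log₂(1/8) + (3/4)·log₂(3/4)]
  = 0.3750 + 0.3750 + 0.3113
  = 1.0613 bits
H(V) = -[(11/16)·log₂(11/16) + (5/16)·log₂(5/16)]
  = 0.3716 + 0.5244
  = 0.8960 bits
H(U,V) = -[(1/8)·log₂(1/8) + (1/8)·log₂(1/8) + (11/16)·log₂(11/16) + (1/16)·log₂(1/16)]
  = 0.3750 + 0.3750 + 0.3716 + 0.2500
  = 1.3716 bits

I(U;V) = H(U) + H(V) - H(U,V)
  = 1.0613 + 0.8960 - 1.3716
  = 0.5857 bits

False. I(U;V) = 0.5857 bits, which is ≤ 1.0 bits.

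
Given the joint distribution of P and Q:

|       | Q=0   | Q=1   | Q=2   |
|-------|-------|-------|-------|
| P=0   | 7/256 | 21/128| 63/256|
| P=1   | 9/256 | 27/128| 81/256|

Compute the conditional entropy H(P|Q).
Marginal P(Q) (column sums):
  P(Q=0) = 7/256 + 9/256 = 1/16
  P(Q=1) = 21/128 + 27/128 = 3/8
  P(Q=2) = 63/256 + 81/256 = 9/16

H(P|Q) = -Σ P(P,Q)·log₂ P(P|Q), where P(P|Q) = P(P,Q) / P(Q)
  (P=0,Q=0): P(P|Q) = (7/256)/(1/16) = 7/16;  -(7/256)·log₂(7/16) = 0.0326
  (P=0,Q=1): P(P|Q) = (21/128)/(3/8) = 7/16;  -(21/128)·log₂(7/16) = 0.1957
  (P=0,Q=2): P(P|Q) = (63/256)/(9/16) = 7/16;  -(63/256)·log₂(7/16) = 0.2935
  (P=1,Q=0): P(P|Q) = (9/256)/(1/16) = 9/16;  -(9/256)·log₂(9/16) = 0.0292
  (P=1,Q=1): P(P|Q) = (27/128)/(3/8) = 9/16;  -(27/128)·log₂(9/16) = 0.1751
  (P=1,Q=2): P(P|Q) = (81/256)/(9/16) = 9/16;  -(81/256)·log₂(9/16) = 0.2626
H(P|Q) = 0.0326 + 0.1957 + 0.2935 + 0.0292 + 0.1751 + 0.2626
  = 0.9887 bits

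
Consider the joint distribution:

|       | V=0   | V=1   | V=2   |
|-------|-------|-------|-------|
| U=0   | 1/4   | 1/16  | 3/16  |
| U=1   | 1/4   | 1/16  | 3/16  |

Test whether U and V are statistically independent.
Marginal P(U) (row sums):
  P(U=0) = 1/4 + 1/16 + 3/16 = 1/2
  P(U=1) = 1/4 + 1/16 + 3/16 = 1/2
Marginal P(V) (column sums):
  P(V=0) = 1/4 + 1/4 = 1/2
  P(V=1) = 1/16 + 1/16 = 1/8
  P(V=2) = 3/16 + 3/16 = 3/8

U and V are independent iff P(U=i,V=j) = P(U=i)·P(V=j) for every cell.
  P(U=0)·P(V=0) = 1/2 × 1/2 = 1/4 = P(U=0,V=0) ✓
  P(U=0)·P(V=1) = 1/2 × 1/8 = 1/16 = P(U=0,V=1) ✓
  P(U=0)·P(V=2) = 1/2 × 3/8 = 3/16 = P(U=0,V=2) ✓
  P(U=1)·P(V=0) = 1/2 × 1/2 = 1/4 = P(U=1,V=0) ✓
  P(U=1)·P(V=1) = 1/2 × 1/8 = 1/16 = P(U=1,V=1) ✓
  P(U=1)·P(V=2) = 1/2 × 3/8 = 3/16 = P(U=1,V=2) ✓

Yes, U and V are independent: every cell factors, so I(U;V) = 0 bits.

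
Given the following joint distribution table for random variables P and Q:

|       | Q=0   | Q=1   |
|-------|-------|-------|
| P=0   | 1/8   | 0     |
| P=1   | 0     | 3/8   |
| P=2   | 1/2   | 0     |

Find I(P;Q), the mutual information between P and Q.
Marginal P(P) (row sums):
  P(P=0) = 1/8 + 0 = 1/8
  P(P=1) = 0 + 3/8 = 3/8
  P(P=2) = 1/2 + 0 = 1/2
Marginal P(Q) (column sums):
  P(Q=0) = 1/8 + 0 + 1/2 = 5/8
  P(Q=1) = 0 + 3/8 + 0 = 3/8

H(P) = -[(1/8)·log₂(1/8) + (3/8)·log₂(3/8) + (1/2)·log₂(1/2)]
  = 0.3750 + 0.5306 + 0.5000
  = 1.4056 bits
H(Q) = -[(5/8)·log₂(5/8) + (3/8)·log₂(3/8)]
  = 0.4238 + 0.5306
  = 0.9544 bits
H(P,Q) = -[(1/8)·log₂(1/8) + (3/8)·log₂(3/8) + (1/2)·log₂(1/2)]
  = 0.3750 + 0.5306 + 0.5000
  = 1.4056 bits

I(P;Q) = H(P) + H(Q) - H(P,Q)
  = 1.4056 + 0.9544 - 1.4056
  = 0.9544 bits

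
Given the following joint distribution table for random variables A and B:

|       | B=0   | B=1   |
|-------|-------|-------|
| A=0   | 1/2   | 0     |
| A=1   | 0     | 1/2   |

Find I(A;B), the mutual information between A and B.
Marginal P(A) (row sums):
  P(A=0) = 1/2 + 0 = 1/2
  P(A=1) = 0 + 1/2 = 1/2
Marginal P(B) (column sums):
  P(B=0) = 1/2 + 0 = 1/2
  P(B=1) = 0 + 1/2 = 1/2

H(A) = -[(1/2)·log₂(1/2) + (1/2)·log₂(1/2)]
  = 0.5000 + 0.5000
  = 1.0000 bits
H(B) = -[(1/2)·log₂(1/2) + (1/2)·log₂(1/2)]
  = 0.5000 + 0.5000
  = 1.0000 bits
H(A,B) = -[(1/2)·log₂(1/2) + (1/2)·log₂(1/2)]
  = 0.5000 + 0.5000
  = 1.0000 bits

I(A;B) = H(A) + H(B) - H(A,B)
  = 1.0000 + 1.0000 - 1.0000
  = 1.0000 bits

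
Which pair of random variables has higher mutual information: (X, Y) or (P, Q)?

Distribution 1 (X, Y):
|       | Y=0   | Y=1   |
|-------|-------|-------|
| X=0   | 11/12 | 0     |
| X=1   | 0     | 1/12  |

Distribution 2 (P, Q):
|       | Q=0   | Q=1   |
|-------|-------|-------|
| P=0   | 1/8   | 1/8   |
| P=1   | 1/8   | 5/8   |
Distribution 1 (X, Y):
Marginal P(X) (row sums):
  P(X=0) = 11/12 + 0 = 11/12
  P(X=1) = 0 + 1/12 = 1/12
Marginal P(Y) (column sums):
  P(Y=0) = 11/12 + 0 = 11/12
  P(Y=1) = 0 + 1/12 = 1/12

H(X) = -[(11/12)·log₂(11/12) + (1/12)·log₂(1/12)]
  = 0.1151 + 0.2987
  = 0.4138 bits
H(Y) = -[(11/12)·log₂(11/12) + (1/12)·log₂(1/12)]
  = 0.1151 + 0.2987
  = 0.4138 bits
H(X,Y) = -[(11/12)·log₂(11/12) + (1/12)·log₂(1/12)]
  = 0.1151 + 0.2987
  = 0.4138 bits

I(X;Y) = H(X) + H(Y) - H(X,Y)
  = 0.4138 + 0.4138 - 0.4138
  = 0.4138 bits

Distribution 2 (P, Q):
Marginal P(P) (row sums):
  P(P=0) = 1/8 + 1/8 = 1/4
  P(P=1) = 1/8 + 5/8 = 3/4
Marginal P(Q) (column sums):
  P(Q=0) = 1/8 + 1/8 = 1/4
  P(Q=1) = 1/8 + 5/8 = 3/4

H(P) = -[(1/4)·log₂(1/4) + (3/4)·log₂(3/4)]
  = 0.5000 + 0.3113
  = 0.8113 bits
H(Q) = -[(1/4)·log₂(1/4) + (3/4)·log₂(3/4)]
  = 0.5000 + 0.3113
  = 0.8113 bits
H(P,Q) = -[(1/8)·log₂(1/8) + (1/8)·log₂(1/8) + (1/8)·log₂(1/8) + (5/8)·log₂(5/8)]
  = 0.3750 + 0.3750 + 0.3750 + 0.4238
  = 1.5488 bits

I(P;Q) = H(P) + H(Q) - H(P,Q)
  = 0.8113 + 0.8113 - 1.5488
  = 0.0738 bits

I(X;Y) = 0.4138 bits > I(P;Q) = 0.0738 bits, so (X, Y) has the higher mutual information (stronger dependence).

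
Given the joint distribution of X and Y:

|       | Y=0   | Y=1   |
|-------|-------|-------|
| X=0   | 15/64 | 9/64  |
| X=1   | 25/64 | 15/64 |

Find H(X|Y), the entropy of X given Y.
Marginal P(Y) (column sums):
  P(Y=0) = 15/64 + 25/64 = 5/8
  P(Y=1) = 9/64 + 15/64 = 3/8

H(X|Y) = -Σ P(X,Y)·log₂ P(X|Y), where P(X|Y) = P(X,Y) / P(Y)
  (X=0,Y=0): P(X|Y) = (15/64)/(5/8) = 3/8;  -(15/64)·log₂(3/8) = 0.3316
  (X=0,Y=1): P(X|Y) = (9/64)/(3/8) = 3/8;  -(9/64)·log₂(3/8) = 0.1990
  (X=1,Y=0): P(X|Y) = (25/64)/(5/8) = 5/8;  -(25/64)·log₂(5/8) = 0.2649
  (X=1,Y=1): P(X|Y) = (15/64)/(3/8) = 5/8;  -(15/64)·log₂(5/8) = 0.1589
H(X|Y) = 0.3316 + 0.1990 + 0.2649 + 0.1589
  = 0.9544 bits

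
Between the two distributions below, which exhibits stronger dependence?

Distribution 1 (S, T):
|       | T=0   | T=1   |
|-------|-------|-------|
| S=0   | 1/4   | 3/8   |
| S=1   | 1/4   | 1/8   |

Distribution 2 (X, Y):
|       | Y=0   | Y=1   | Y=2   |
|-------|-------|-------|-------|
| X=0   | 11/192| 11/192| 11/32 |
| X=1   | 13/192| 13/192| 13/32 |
Distribution 1 (S, T):
Marginal P(S) (row sums):
  P(S=0) = 1/4 + 3/8 = 5/8
  P(S=1) = 1/4 + 1/8 = 3/8
Marginal P(T) (column sums):
  P(T=0) = 1/4 + 1/4 = 1/2
  P(T=1) = 3/8 + 1/8 = 1/2

H(S) = -[(5/8)·log₂(5/8) + (3/8)·log₂(3/8)]
  = 0.4238 + 0.5306
  = 0.9544 bits
H(T) = -[(1/2)·log₂(1/2) + (1/2)·log₂(1/2)]
  = 0.5000 + 0.5000
  = 1.0000 bits
H(S,T) = -[(1/4)·log₂(1/4) + (3/8)·log₂(3/8) + (1/4)·log₂(1/4) + (1/8)·log₂(1/8)]
  = 0.5000 + 0.5306 + 0.5000 + 0.3750
  = 1.9056 bits

I(S;T) = H(S) + H(T) - H(S,T)
  = 0.9544 + 1.0000 - 1.9056
  = 0.0488 bits

Distribution 2 (X, Y):
Marginal P(X) (row sums):
  P(X=0) = 11/192 + 11/192 + 11/32 = 11/24
  P(X=1) = 13/192 + 13/192 + 13/32 = 13/24
Marginal P(Y) (column sums):
  P(Y=0) = 11/192 + 13/192 = 1/8
  P(Y=1) = 11/192 + 13/192 = 1/8
  P(Y=2) = 11/32 + 13/32 = 3/4

H(X) = -[(11/24)·log₂(11/24) + (13/24)·log₂(13/24)]
  = 0.5159 + 0.4791
  = 0.9950 bits
H(Y) = -[(1/8)·log₂(1/8) + (1/8)·log₂(1/8) + (3/4)·log₂(3/4)]
  = 0.3750 + 0.3750 + 0.3113
  = 1.0613 bits
H(X,Y) = -[(11/192)·log₂(11/192) + (11/192)·log₂(11/192) + (11/32)·log₂(11/32) + (13/192)·log₂(13/192) + (13/192)·log₂(13/192) + (13/32)·log₂(13/32)]
  = 0.2364 + 0.2364 + 0.5296 + 0.2630 + 0.2630 + 0.5279
  = 2.0563 bits

I(X;Y) = H(X) + H(Y) - H(X,Y)
  = 0.9950 + 1.0613 - 2.0563
  = 0.0000 bits

I(S;T) = 0.0488 bits > I(X;Y) = 0.0000 bits, so (S, T) has the higher mutual information (stronger dependence).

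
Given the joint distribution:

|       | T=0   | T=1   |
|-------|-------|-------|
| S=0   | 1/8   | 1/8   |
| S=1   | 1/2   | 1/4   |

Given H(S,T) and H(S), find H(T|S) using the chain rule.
From the chain rule: H(S,T) = H(S) + H(T|S)
Therefore: H(T|S) = H(S,T) - H(S)

H(S,T) = -[(1/8)·log₂(1/8) + (1/8)·log₂(1/8) + (1/2)·log₂(1/2) + (1/4)·log₂(1/4)]
  = 0.3750 + 0.3750 + 0.5000 + 0.5000
  = 1.7500 bits
Marginal P(S) (row sums):
  P(S=0) = 1/8 + 1/8 = 1/4
  P(S=1) = 1/2 + 1/4 = 3/4
H(S) = -[(1/4)·log₂(1/4) + (3/4)·log₂(3/4)]
  = 0.5000 + 0.3113
  = 0.8113 bits

H(T|S) = 1.7500 - 0.8113 = 0.9387 bits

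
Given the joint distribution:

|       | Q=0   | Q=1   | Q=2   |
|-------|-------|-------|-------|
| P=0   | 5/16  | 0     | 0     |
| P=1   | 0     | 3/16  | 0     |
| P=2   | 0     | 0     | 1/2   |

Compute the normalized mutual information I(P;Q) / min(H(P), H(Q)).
Marginal P(P) (row sums):
  P(P=0) = 5/16 + 0 + 0 = 5/16
  P(P=1) = 0 + 3/16 + 0 = 3/16
  P(P=2) = 0 + 0 + 1/2 = 1/2
Marginal P(Q) (column sums):
  P(Q=0) = 5/16 + 0 + 0 = 5/16
  P(Q=1) = 0 + 3/16 + 0 = 3/16
  P(Q=2) = 0 + 0 + 1/2 = 1/2

H(P) = -[(5/16)·log₂(5/16) + (3/16)·log₂(3/16) + (1/2)·log₂(1/2)]
  = 0.5244 + 0.4528 + 0.5000
  = 1.4772 bits
H(Q) = -[(5/16)·log₂(5/16) + (3/16)·log₂(3/16) + (1/2)·log₂(1/2)]
  = 0.5244 + 0.4528 + 0.5000
  = 1.4772 bits
H(P,Q) = -[(5/16)·log₂(5/16) + (3/16)·log₂(3/16) + (1/2)·log₂(1/2)]
  = 0.5244 + 0.4528 + 0.5000
  = 1.4772 bits

I(P;Q) = H(P) + H(Q) - H(P,Q)
  = 1.4772 + 1.4772 - 1.4772
  = 1.4772 bits

min(H(P), H(Q)) = min(1.4772, 1.4772) = 1.4772 bits
Normalized MI = 1.4772 / 1.4772 = 1.0000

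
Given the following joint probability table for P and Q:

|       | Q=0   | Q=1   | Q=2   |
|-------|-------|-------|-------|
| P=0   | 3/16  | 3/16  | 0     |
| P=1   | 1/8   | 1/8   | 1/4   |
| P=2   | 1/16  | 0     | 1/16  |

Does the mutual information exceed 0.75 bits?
Marginal P(P) (row sums):
  P(P=0) = 3/16 + 3/16 + 0 = 3/8
  P(P=1) = 1/8 + 1/8 + 1/4 = 1/2
  P(P=2) = 1/16 + 0 + 1/16 = 1/8
Marginal P(Q) (column sums):
  P(Q=0) = 3/16 + 1/8 + 1/16 = 3/8
  P(Q=1) = 3/16 + 1/8 + 0 = 5/16
  P(Q=2) = 0 + 1/4 + 1/16 = 5/16

H(P) = -[(3/8)·log₂(3/8) + (1/2)·log₂(1/2) + (1/8)·log₂(1/8)]
  = 0.5306 + 0.5000 + 0.3750
  = 1.4056 bits
H(Q) = -[(3/8)·log₂(3/8) + (5/16)·log₂(5/16) + (5/16)·log₂(5/16)]
  = 0.5306 + 0.5244 + 0.5244
  = 1.5794 bits
H(P,Q) = -[(3/16)·log₂(3/16) + (3/16)·log₂(3/16) + (1/8)·log₂(1/8) + (1/8)·log₂(1/8) + (1/4)·log₂(1/4) + (1/16)·log₂(1/16) + (1/16)·log₂(1/16)]
  = 0.4528 + 0.4528 + 0.3750 + 0.3750 + 0.5000 + 0.2500 + 0.2500
  = 2.6556 bits

I(P;Q) = H(P) + H(Q) - H(P,Q)
  = 1.4056 + 1.5794 - 2.6556
  = 0.3294 bits

No. I(P;Q) = 0.3294 bits, which is ≤ 0.75 bits.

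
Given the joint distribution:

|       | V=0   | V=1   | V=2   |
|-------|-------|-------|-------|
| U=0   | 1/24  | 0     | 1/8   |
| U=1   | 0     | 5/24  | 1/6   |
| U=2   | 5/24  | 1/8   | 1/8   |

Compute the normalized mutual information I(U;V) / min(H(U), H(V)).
Marginal P(U) (row sums):
  P(U=0) = 1/24 + 0 + 1/8 = 1/6
  P(U=1) = 0 + 5/24 + 1/6 = 3/8
  P(U=2) = 5/24 + 1/8 + 1/8 = 11/24
Marginal P(V) (column sums):
  P(V=0) = 1/24 + 0 + 5/24 = 1/4
  P(V=1) = 0 + 5/24 + 1/8 = 1/3
  P(V=2) = 1/8 + 1/6 + 1/8 = 5/12

H(U) = -[(1/6)·log₂(1/6) + (3/8)·log₂(3/8) + (11/24)·log₂(11/24)]
  = 0.4308 + 0.5306 + 0.5159
  = 1.4773 bits
H(V) = -[(1/4)·log₂(1/4) + (1/3)·log₂(1/3) + (5/12)·log₂(5/12)]
  = 0.5000 + 0.5283 + 0.5263
  = 1.5546 bits
H(U,V) = -[(1/24)·log₂(1/24) + (1/8)·log₂(1/8) + (5/24)·log₂(5/24) + (1/6)·log₂(1/6) + (5/24)·log₂(5/24) + (1/8)·log₂(1/8) + (1/8)·log₂(1/8)]
  = 0.1910 + 0.3750 + 0.4715 + 0.4308 + 0.4715 + 0.3750 + 0.3750
  = 2.6898 bits

I(U;V) = H(U) + H(V) - H(U,V)
  = 1.4773 + 1.5546 - 2.6898
  = 0.3421 bits

min(H(U), H(V)) = min(1.4773, 1.5546) = 1.4773 bits
Normalized MI = 0.3421 / 1.4773 = 0.2316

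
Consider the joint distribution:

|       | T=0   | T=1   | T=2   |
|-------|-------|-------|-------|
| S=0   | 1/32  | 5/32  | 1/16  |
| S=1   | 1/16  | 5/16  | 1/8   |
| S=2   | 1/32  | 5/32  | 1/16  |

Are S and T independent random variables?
Marginal P(S) (row sums):
  P(S=0) = 1/32 + 5/32 + 1/16 = 1/4
  P(S=1) = 1/16 + 5/16 + 1/8 = 1/2
  P(S=2) = 1/32 + 5/32 + 1/16 = 1/4
Marginal P(T) (column sums):
  P(T=0) = 1/32 + 1/16 + 1/32 = 1/8
  P(T=1) = 5/32 + 5/16 + 5/32 = 5/8
  P(T=2) = 1/16 + 1/8 + 1/16 = 1/4

S and T are independent iff P(S=i,T=j) = P(S=i)·P(T=j) for every cell.
  P(S=0)·P(T=0) = 1/4 × 1/8 = 1/32 = P(S=0,T=0) ✓
  P(S=0)·P(T=1) = 1/4 × 5/8 = 5/32 = P(S=0,T=1) ✓
  P(S=0)·P(T=2) = 1/4 × 1/4 = 1/16 = P(S=0,T=2) ✓
  P(S=1)·P(T=0) = 1/2 × 1/8 = 1/16 = P(S=1,T=0) ✓
  P(S=1)·P(T=1) = 1/2 × 5/8 = 5/16 = P(S=1,T=1) ✓
  P(S=1)·P(T=2) = 1/2 × 1/4 = 1/8 = P(S=1,T=2) ✓
  P(S=2)·P(T=0) = 1/4 × 1/8 = 1/32 = P(S=2,T=0) ✓
  P(S=2)·P(T=1) = 1/4 × 5/8 = 5/32 = P(S=2,T=1) ✓
  P(S=2)·P(T=2) = 1/4 × 1/4 = 1/16 = P(S=2,T=2) ✓

Yes, S and T are independent: every cell factors, so I(S;T) = 0 bits.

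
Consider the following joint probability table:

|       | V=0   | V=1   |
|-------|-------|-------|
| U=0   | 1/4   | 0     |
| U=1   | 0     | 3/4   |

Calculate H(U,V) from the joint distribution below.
H(U,V) = -Σ P(U,V) log₂ P(U,V), summed over the non-zero cells:
H(U,V) = -[(1/4)·log₂(1/4) + (3/4)·log₂(3/4)]
  = 0.5000 + 0.3113
  = 0.8113 bits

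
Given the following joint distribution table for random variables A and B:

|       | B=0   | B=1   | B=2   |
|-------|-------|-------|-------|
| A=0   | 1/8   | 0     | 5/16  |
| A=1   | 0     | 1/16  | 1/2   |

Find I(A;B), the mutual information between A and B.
Marginal P(A) (row sums):
  P(A=0) = 1/8 + 0 + 5/16 = 7/16
  P(A=1) = 0 + 1/16 + 1/2 = 9/16
Marginal P(B) (column sums):
  P(B=0) = 1/8 + 0 = 1/8
  P(B=1) = 0 + 1/16 = 1/16
  P(B=2) = 5/16 + 1/2 = 13/16

H(A) = -[(7/16)·log₂(7/16) + (9/16)·log₂(9/16)]
  = 0.5218 + 0.4669
  = 0.9887 bits
H(B) = -[(1/8)·log₂(1/8) + (1/16)·log₂(1/16) + (13/16)·log₂(13/16)]
  = 0.3750 + 0.2500 + 0.2434
  = 0.8684 bits
H(A,B) = -[(1/8)·log₂(1/8) + (5/16)·log₂(5/16) + (1/16)·log₂(1/16) + (1/2)·log₂(1/2)]
  = 0.3750 + 0.5244 + 0.2500 + 0.5000
  = 1.6494 bits

I(A;B) = H(A) + H(B) - H(A,B)
  = 0.9887 + 0.8684 - 1.6494
  = 0.2077 bits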